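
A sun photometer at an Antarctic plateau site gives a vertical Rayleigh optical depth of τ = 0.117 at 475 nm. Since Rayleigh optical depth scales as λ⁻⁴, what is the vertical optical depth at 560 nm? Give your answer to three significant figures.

0.0606

τ(560 nm) = τ(475 nm) × (475/560)⁴ = 0.117 × (0.8482)⁴ = 0.117 × 0.5176 = 0.0606.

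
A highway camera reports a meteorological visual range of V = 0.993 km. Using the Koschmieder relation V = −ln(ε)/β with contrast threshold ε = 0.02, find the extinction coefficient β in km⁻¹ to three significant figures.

3.94 km⁻¹

β = −ln(0.02) / V = 3.912 / 0.993 = 3.9396 km⁻¹.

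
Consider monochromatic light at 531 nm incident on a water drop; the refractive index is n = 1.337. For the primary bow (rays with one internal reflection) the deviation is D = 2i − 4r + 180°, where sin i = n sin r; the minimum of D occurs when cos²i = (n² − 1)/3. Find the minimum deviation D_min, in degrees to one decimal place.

138.5°

cos²i = (1.78757 − 1)/3 = 0.26252; i = arccos(0.51237) = 59.178°.
sin r = sin 59.178°/1.337 = 0.64231; r = 39.964°.
D_min = 2·59.178° − 4·39.964° + 180° = 138.500°.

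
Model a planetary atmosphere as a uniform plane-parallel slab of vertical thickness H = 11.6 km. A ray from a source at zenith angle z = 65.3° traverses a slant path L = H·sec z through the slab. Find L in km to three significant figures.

27.8 km

sec z = 1/cos 65.3° = 2.3931.
L = 11.6 × 2.3931 = 27.760 km.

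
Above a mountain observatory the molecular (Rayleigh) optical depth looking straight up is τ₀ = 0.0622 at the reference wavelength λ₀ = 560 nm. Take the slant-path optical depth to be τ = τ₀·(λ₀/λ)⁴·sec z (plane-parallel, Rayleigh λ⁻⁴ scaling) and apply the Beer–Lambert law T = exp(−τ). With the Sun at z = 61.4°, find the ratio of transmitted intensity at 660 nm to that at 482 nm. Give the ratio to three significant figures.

1.18

Airmass: sec 61.4° = 2.0890.
τ(660 nm) = 0.0622 × (560/660)⁴ × 2.0890 = 0.0622 × 0.5183 × 2.0890 = 0.0673.
τ(482 nm) = 0.0622 × (560/482)⁴ × 2.0890 = 0.0622 × 1.8221 × 2.0890 = 0.2368.
T(660)/T(482) = exp(τ_B − τ_A) = exp(0.1694) = 1.1846.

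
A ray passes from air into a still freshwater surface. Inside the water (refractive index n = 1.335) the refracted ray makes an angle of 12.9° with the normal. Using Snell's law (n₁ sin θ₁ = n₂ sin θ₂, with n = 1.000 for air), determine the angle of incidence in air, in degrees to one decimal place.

Snell: sin θ_i = n · sin θ_r = 1.335 × sin 12.9° = 1.335 × 0.2233 = 0.2980.
θ_i = arcsin(0.2980) = 17.34°.

17.3°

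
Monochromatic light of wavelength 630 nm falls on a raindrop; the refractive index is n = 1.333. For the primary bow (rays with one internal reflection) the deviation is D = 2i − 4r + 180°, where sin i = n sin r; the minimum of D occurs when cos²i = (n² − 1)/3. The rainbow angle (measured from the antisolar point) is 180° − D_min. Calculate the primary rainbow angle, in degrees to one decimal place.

42.1°

cos²i = (1.77689 − 1)/3 = 0.25896; i = arccos(0.50888) = 59.410°.
sin r = sin 59.410°/1.333 = 0.64579; r = 40.225°.
D_min = 2·59.410° − 4·40.225° + 180° = 137.922°.
Rainbow angle = 180° − D_min = 42.078°.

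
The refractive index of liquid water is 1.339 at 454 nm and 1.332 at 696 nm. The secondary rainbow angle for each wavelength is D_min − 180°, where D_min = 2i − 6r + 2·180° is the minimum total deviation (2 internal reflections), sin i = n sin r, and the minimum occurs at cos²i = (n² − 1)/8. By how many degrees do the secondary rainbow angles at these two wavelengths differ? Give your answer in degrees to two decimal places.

At 454 nm (n = 1.339): cos²i = 0.09912 → i = 71.650°, r = 45.141°, D_min = 232.451°, rainbow angle = 52.451°.
At 696 nm (n = 1.332): cos²i = 0.09678 → i = 71.875°, r = 45.520°, D_min = 230.628°, rainbow angle = 50.628°.
Angular width = |52.451° − 50.628°| = 1.823°.

1.82°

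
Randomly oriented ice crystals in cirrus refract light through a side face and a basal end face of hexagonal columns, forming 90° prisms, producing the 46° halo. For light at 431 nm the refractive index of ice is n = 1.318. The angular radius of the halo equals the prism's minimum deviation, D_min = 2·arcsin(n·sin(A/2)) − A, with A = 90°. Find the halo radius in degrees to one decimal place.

47.5°

n·sin(A/2) = 1.318 × sin 45° = 1.318 × 0.7071 = 0.9320.
D_min = 2·arcsin(0.9320) − 90° = 2 × 68.743° − 90° = 47.487°.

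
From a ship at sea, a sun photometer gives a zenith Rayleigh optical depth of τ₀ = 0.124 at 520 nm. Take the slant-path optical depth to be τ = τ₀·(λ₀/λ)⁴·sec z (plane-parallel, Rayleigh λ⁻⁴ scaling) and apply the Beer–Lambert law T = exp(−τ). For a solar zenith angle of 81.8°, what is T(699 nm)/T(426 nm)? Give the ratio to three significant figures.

Airmass: sec 81.8° = 7.0112.
τ(699 nm) = 0.124 × (520/699)⁴ × 7.0112 = 0.124 × 0.3063 × 7.0112 = 0.2663.
τ(426 nm) = 0.124 × (520/426)⁴ × 7.0112 = 0.124 × 2.2201 × 7.0112 = 1.9301.
T(699)/T(426) = exp(τ_B − τ_A) = exp(1.6639) = 5.2797.

5.28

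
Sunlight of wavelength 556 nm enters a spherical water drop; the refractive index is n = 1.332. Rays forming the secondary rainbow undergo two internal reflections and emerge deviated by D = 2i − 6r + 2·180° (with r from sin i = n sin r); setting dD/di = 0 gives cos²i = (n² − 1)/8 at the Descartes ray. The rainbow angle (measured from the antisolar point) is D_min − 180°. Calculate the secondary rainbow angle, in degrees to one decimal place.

cos²i = (1.77422 − 1)/8 = 0.09678; i = arccos(0.31109) = 71.875°.
sin r = sin 71.875°/1.332 = 0.71350; r = 45.520°.
D_min = 2·71.875° − 6·45.520° + 360° = 230.628°.
Rainbow angle = D_min − 180° = 50.628°.

50.6°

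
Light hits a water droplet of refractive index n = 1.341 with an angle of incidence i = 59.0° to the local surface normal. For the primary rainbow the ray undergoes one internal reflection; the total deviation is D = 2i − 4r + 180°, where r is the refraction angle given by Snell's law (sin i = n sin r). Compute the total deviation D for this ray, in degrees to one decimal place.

139.1°

sin r = sin 59.0° / 1.341 = 0.8572/1.341 = 0.6392; r = 39.73°.
D = 2·59.0° − 4·39.73° + 180° = 118.00° − 158.93° + 180° = 139.07°.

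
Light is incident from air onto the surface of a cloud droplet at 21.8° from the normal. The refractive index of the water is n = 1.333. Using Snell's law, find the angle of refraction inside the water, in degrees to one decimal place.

Snell: sin θ_r = sin θ_i / n = sin 21.8° / 1.333 = 0.3714 / 1.333 = 0.2786.
θ_r = arcsin(0.2786) = 16.18°.

16.2°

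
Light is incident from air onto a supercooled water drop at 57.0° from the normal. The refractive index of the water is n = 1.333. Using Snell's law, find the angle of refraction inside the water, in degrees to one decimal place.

Snell: sin θ_r = sin θ_i / n = sin 57.0° / 1.333 = 0.8387 / 1.333 = 0.6292.
θ_r = arcsin(0.6292) = 38.99°.

39.0°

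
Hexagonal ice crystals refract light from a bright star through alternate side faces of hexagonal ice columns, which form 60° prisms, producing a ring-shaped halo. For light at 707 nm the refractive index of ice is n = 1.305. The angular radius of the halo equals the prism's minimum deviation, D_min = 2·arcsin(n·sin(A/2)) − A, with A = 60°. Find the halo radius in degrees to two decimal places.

21.46°

n·sin(A/2) = 1.305 × sin 30° = 1.305 × 0.5000 = 0.6525.
D_min = 2·arcsin(0.6525) − 60° = 2 × 40.730° − 60° = 21.461°.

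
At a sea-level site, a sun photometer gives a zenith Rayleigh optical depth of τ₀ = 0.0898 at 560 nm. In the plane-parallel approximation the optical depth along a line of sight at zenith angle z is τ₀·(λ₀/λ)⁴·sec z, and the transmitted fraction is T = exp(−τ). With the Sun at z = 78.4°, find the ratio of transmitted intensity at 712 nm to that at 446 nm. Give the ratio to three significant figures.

2.56

Airmass: sec 78.4° = 4.9732.
τ(712 nm) = 0.0898 × (560/712)⁴ × 4.9732 = 0.0898 × 0.3827 × 4.9732 = 0.1709.
τ(446 nm) = 0.0898 × (560/446)⁴ × 4.9732 = 0.0898 × 2.4855 × 4.9732 = 1.1100.
T(712)/T(446) = exp(τ_B − τ_A) = exp(0.9391) = 2.5577.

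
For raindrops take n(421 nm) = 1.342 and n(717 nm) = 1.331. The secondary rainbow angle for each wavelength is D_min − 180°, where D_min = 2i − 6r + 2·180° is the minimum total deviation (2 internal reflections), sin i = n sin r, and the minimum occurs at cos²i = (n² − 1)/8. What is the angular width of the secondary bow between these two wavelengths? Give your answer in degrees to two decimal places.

At 421 nm (n = 1.342): cos²i = 0.10012 → i = 71.554°, r = 44.981°, D_min = 233.222°, rainbow angle = 53.222°.
At 717 nm (n = 1.331): cos²i = 0.09645 → i = 71.907°, r = 45.575°, D_min = 230.365°, rainbow angle = 50.365°.
Angular width = |53.222° − 50.365°| = 2.857°.

2.86°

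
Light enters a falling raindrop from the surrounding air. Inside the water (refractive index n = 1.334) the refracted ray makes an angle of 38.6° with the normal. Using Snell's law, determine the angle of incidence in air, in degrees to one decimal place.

Snell: sin θ_i = n · sin θ_r = 1.334 × sin 38.6° = 1.334 × 0.6239 = 0.8323.
θ_i = arcsin(0.8323) = 56.33°.

56.3°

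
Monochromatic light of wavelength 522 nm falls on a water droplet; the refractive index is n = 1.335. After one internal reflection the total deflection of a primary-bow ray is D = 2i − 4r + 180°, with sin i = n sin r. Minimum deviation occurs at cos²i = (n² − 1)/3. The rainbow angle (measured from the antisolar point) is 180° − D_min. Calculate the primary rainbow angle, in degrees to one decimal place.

cos²i = (1.78222 − 1)/3 = 0.26074; i = arccos(0.51063) = 59.294°.
sin r = sin 59.294°/1.335 = 0.64405; r = 40.094°.
D_min = 2·59.294° − 4·40.094° + 180° = 138.212°.
Rainbow angle = 180° − D_min = 41.788°.

41.8°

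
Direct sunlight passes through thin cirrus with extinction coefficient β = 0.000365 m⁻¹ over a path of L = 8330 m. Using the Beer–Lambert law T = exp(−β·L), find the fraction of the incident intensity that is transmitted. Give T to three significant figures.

τ = β·L = 0.000365 × 8330 = 3.0404.
T = exp(−3.0404) = 0.0478.

0.0478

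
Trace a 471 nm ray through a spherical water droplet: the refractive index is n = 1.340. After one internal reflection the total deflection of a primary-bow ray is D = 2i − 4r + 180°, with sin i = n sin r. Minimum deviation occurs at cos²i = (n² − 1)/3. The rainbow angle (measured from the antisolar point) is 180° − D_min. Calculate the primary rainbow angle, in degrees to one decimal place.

cos²i = (1.79560 − 1)/3 = 0.26520; i = arccos(0.51498) = 59.004°.
sin r = sin 59.004°/1.340 = 0.63971; r = 39.770°.
D_min = 2·59.004° − 4·39.770° + 180° = 138.929°.
Rainbow angle = 180° − D_min = 41.071°.

41.1°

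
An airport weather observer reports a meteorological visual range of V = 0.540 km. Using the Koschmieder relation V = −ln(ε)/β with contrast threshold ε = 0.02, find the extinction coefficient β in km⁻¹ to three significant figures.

β = −ln(0.02) / V = 3.912 / 0.540 = 7.2445 km⁻¹.

7.24 km⁻¹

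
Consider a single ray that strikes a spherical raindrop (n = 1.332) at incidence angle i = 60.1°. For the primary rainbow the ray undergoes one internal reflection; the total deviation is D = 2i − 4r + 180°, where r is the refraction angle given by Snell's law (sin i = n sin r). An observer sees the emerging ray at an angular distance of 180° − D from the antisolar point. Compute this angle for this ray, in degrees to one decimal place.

42.2°

sin r = sin 60.1° / 1.332 = 0.8669/1.332 = 0.6508; r = 40.60°.
D = 2·60.1° − 4·40.60° + 180° = 120.20° − 162.41° + 180° = 137.79°.
Angle from antisolar point = 180° − D = 42.21°.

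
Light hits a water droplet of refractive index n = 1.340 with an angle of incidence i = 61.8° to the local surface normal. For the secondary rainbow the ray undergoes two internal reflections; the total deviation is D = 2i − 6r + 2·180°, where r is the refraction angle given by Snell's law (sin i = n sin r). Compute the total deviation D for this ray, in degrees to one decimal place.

236.9°

sin r = sin 61.8° / 1.340 = 0.8813/1.340 = 0.6577; r = 41.12°.
D = 2·61.8° − 6·41.12° + 2·180° = 123.60° − 246.74° + 360° = 236.86°.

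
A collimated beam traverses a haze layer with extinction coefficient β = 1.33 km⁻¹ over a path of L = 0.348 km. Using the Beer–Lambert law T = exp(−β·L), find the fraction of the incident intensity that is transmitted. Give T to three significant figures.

τ = β·L = 1.33 × 0.348 = 0.4628.
T = exp(−0.4628) = 0.6295.

0.629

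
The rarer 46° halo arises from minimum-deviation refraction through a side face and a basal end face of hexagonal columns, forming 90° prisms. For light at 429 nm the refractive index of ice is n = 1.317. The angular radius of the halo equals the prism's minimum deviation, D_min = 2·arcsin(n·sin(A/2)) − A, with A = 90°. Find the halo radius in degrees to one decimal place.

n·sin(A/2) = 1.317 × sin 45° = 1.317 × 0.7071 = 0.9313.
D_min = 2·arcsin(0.9313) − 90° = 2 × 68.632° − 90° = 47.264°.

47.3°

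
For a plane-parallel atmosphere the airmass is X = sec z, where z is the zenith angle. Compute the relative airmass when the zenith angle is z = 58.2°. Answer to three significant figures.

X = sec z = 1/cos 58.2° = 1/0.5270 = 1.8977.

1.90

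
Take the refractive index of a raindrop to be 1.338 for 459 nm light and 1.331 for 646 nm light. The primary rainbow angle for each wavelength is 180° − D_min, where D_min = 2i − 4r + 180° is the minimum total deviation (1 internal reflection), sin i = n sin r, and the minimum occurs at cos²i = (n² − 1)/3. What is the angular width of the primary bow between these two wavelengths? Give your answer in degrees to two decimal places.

At 459 nm (n = 1.338): cos²i = 0.26341 → i = 59.120°, r = 39.899°, D_min = 138.643°, rainbow angle = 41.357°.
At 646 nm (n = 1.331): cos²i = 0.25719 → i = 59.527°, r = 40.356°, D_min = 137.630°, rainbow angle = 42.370°.
Angular width = |41.357° − 42.370°| = 1.013°.

1.01°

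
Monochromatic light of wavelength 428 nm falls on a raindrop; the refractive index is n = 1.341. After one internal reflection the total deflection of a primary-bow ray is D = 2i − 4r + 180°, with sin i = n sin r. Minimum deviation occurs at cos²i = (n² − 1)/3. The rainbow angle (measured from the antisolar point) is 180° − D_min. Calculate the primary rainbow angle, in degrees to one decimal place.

40.9°

cos²i = (1.79828 − 1)/3 = 0.26609; i = arccos(0.51584) = 58.946°.
sin r = sin 58.946°/1.341 = 0.63884; r = 39.705°.
D_min = 2·58.946° − 4·39.705° + 180° = 139.071°.
Rainbow angle = 180° − D_min = 40.929°.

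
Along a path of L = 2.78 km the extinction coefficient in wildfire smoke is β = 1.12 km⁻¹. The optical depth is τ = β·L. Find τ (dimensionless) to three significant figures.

3.11

τ = β·L = 1.12 × 2.78 = 3.1136.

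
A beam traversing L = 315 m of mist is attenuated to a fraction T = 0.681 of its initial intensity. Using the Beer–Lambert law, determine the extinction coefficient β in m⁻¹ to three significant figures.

Beer–Lambert: T = exp(−βL) ⇒ β = −ln(T)/L = −ln(0.681)/315 = 0.3842/315 = 0.00122 m⁻¹.

0.00122 m⁻¹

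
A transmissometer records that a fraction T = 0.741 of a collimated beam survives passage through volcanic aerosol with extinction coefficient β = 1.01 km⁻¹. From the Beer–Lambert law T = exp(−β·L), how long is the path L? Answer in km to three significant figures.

Beer–Lambert: T = exp(−βL) ⇒ L = −ln(T)/β = −ln(0.741)/1.01 = 0.2998/1.01 = 0.2968 km.

0.297 km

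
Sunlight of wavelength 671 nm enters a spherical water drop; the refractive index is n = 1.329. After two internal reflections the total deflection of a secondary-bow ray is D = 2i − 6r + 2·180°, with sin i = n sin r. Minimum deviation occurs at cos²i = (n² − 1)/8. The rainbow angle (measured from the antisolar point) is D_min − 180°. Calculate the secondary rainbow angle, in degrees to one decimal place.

cos²i = (1.76624 − 1)/8 = 0.09578; i = arccos(0.30948) = 71.972°.
sin r = sin 71.972°/1.329 = 0.71550; r = 45.685°.
D_min = 2·71.972° − 6·45.685° + 360° = 229.837°.
Rainbow angle = D_min − 180° = 49.837°.

49.8°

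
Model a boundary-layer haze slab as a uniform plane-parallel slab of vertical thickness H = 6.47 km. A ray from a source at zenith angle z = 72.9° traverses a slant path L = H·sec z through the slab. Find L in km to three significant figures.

22.0 km

sec z = 1/cos 72.9° = 3.4009.
L = 6.47 × 3.4009 = 22.004 km.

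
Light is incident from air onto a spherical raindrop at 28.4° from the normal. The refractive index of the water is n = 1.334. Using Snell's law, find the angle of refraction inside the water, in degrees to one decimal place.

20.9°

Snell: sin θ_r = sin θ_i / n = sin 28.4° / 1.334 = 0.4756 / 1.334 = 0.3565.
θ_r = arcsin(0.3565) = 20.89°.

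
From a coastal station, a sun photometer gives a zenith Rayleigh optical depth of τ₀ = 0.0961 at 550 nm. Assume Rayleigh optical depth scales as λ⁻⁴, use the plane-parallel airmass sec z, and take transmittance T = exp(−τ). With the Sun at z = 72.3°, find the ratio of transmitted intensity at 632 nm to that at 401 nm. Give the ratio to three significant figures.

Airmass: sec 72.3° = 3.2891.
τ(632 nm) = 0.0961 × (550/632)⁴ × 3.2891 = 0.0961 × 0.5736 × 3.2891 = 0.1813.
τ(401 nm) = 0.0961 × (550/401)⁴ × 3.2891 = 0.0961 × 3.5389 × 3.2891 = 1.1186.
T(632)/T(401) = exp(τ_B − τ_A) = exp(0.9373) = 2.5531.

2.55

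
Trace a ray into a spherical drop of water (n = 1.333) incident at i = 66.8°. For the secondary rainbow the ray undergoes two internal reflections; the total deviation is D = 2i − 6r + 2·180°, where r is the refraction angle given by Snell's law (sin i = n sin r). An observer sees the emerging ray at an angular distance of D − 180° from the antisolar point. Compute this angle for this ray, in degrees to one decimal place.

sin r = sin 66.8° / 1.333 = 0.9191/1.333 = 0.6895; r = 43.59°.
D = 2·66.8° − 6·43.59° + 2·180° = 133.60° − 261.55° + 360° = 232.05°.
Angle from antisolar point = D − 180° = 52.05°.

52.0°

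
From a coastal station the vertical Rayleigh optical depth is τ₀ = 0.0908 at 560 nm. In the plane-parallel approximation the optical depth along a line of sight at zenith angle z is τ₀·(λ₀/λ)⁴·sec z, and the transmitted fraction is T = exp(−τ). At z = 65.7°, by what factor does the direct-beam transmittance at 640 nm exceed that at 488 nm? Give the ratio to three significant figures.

Airmass: sec 65.7° = 2.4300.
τ(640 nm) = 0.0908 × (560/640)⁴ × 2.4300 = 0.0908 × 0.5862 × 2.4300 = 0.1293.
τ(488 nm) = 0.0908 × (560/488)⁴ × 2.4300 = 0.0908 × 1.7341 × 2.4300 = 0.3826.
T(640)/T(488) = exp(τ_B − τ_A) = exp(0.2533) = 1.2883.

1.29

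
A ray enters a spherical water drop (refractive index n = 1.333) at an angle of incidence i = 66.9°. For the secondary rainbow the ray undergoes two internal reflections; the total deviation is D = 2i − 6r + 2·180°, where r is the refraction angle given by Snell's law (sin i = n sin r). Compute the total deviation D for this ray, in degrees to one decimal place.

232.0°

sin r = sin 66.9° / 1.333 = 0.9198/1.333 = 0.6900; r = 43.63°.
D = 2·66.9° − 6·43.63° + 2·180° = 133.80° − 261.80° + 360° = 232.00°.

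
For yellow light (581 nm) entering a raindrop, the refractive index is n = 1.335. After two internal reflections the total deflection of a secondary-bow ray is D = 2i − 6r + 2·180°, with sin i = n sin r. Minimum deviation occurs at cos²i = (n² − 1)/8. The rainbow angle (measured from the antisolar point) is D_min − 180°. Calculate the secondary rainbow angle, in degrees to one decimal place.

cos²i = (1.78222 − 1)/8 = 0.09778; i = arccos(0.31269) = 71.778°.
sin r = sin 71.778°/1.335 = 0.71150; r = 45.357°.
D_min = 2·71.778° − 6·45.357° + 360° = 231.414°.
Rainbow angle = D_min − 180° = 51.414°.

51.4°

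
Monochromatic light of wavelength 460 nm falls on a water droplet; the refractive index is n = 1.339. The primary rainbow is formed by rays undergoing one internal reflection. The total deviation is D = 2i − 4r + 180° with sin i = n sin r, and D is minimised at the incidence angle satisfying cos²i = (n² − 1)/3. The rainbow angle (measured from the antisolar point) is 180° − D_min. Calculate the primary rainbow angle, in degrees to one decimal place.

cos²i = (1.79292 − 1)/3 = 0.26431; i = arccos(0.51411) = 59.062°.
sin r = sin 59.062°/1.339 = 0.64057; r = 39.834°.
D_min = 2·59.062° − 4·39.834° + 180° = 138.786°.
Rainbow angle = 180° − D_min = 41.214°.

41.2°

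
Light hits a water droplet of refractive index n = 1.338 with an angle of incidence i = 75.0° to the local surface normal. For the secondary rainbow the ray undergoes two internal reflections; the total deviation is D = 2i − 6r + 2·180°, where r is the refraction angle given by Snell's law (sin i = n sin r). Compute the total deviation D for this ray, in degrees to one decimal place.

sin r = sin 75.0° / 1.338 = 0.9659/1.338 = 0.7219; r = 46.21°.
D = 2·75.0° − 6·46.21° + 2·180° = 150.00° − 277.28° + 360° = 232.72°.

232.7°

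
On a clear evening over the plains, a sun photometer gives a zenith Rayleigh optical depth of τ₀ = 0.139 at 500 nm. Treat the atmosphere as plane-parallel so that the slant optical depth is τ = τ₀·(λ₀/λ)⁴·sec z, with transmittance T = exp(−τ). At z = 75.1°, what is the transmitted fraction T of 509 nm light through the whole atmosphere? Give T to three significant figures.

0.605

sec 75.1° = 3.8890.
τ = 0.139 × (500/509)⁴ × 3.8890 = 0.139 × 0.9311 × 3.8890 = 0.5033.
T = exp(−0.5033) = 0.6045.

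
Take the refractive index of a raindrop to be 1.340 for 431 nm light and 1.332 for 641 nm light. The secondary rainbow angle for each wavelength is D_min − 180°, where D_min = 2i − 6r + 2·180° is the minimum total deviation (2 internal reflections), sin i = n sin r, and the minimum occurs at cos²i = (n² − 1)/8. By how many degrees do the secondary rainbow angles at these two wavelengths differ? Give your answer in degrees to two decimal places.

At 431 nm (n = 1.340): cos²i = 0.09945 → i = 71.618°, r = 45.088°, D_min = 232.709°, rainbow angle = 52.709°.
At 641 nm (n = 1.332): cos²i = 0.09678 → i = 71.875°, r = 45.520°, D_min = 230.628°, rainbow angle = 50.628°.
Angular width = |52.709° − 50.628°| = 2.080°.

2.08°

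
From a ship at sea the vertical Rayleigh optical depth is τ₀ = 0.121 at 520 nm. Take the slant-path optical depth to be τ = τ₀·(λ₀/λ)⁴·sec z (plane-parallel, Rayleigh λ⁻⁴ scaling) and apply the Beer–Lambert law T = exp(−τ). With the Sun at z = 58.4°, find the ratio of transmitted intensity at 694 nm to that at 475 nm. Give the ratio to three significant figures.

1.30

Airmass: sec 58.4° = 1.9084.
τ(694 nm) = 0.121 × (520/694)⁴ × 1.9084 = 0.121 × 0.3152 × 1.9084 = 0.0728.
τ(475 nm) = 0.121 × (520/475)⁴ × 1.9084 = 0.121 × 1.4363 × 1.9084 = 0.3317.
T(694)/T(475) = exp(τ_B − τ_A) = exp(0.2589) = 1.2955.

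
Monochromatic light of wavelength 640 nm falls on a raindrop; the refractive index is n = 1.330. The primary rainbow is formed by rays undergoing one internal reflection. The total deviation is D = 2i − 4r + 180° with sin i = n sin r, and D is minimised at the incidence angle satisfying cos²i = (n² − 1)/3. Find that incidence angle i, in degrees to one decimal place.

cos²i = (1.330² − 1)/3 = (1.76890 − 1)/3 = 0.25630.
cos i = 0.50626, so i = 59.585°.

59.6°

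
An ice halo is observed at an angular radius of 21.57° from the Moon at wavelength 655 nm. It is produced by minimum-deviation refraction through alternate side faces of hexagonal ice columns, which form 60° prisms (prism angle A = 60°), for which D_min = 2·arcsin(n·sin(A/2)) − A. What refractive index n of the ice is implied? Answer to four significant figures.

Rearranging: n = sin((D_min + A)/2) / sin(A/2).
(D_min + A)/2 = (21.57° + 60°)/2 = 40.785°.
n = sin 40.785° / sin 30° = 0.6532 / 0.5000 = 1.3064.

1.306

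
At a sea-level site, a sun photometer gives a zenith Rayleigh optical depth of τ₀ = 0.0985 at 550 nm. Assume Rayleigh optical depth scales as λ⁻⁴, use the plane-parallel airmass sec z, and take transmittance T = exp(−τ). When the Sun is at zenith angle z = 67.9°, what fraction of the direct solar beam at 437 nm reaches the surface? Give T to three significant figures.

0.518

sec 67.9° = 2.6580.
τ = 0.0985 × (550/437)⁴ × 2.6580 = 0.0985 × 2.5091 × 2.6580 = 0.6569.
T = exp(−0.6569) = 0.5184.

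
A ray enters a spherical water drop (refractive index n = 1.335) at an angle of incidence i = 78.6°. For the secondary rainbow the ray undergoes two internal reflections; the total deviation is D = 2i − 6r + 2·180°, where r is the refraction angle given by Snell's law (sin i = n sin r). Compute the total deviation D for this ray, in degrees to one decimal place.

sin r = sin 78.6° / 1.335 = 0.9803/1.335 = 0.7343; r = 47.25°.
D = 2·78.6° − 6·47.25° + 2·180° = 157.20° − 283.48° + 360° = 233.72°.

233.7°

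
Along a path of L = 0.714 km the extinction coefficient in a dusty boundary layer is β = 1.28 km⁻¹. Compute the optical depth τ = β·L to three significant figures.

0.914

τ = β·L = 1.28 × 0.714 = 0.9139.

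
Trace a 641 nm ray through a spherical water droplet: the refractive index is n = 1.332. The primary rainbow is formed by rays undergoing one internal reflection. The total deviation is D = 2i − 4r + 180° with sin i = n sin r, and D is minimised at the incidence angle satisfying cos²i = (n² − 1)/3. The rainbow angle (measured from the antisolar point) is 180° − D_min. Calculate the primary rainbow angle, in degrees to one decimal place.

cos²i = (1.77422 − 1)/3 = 0.25807; i = arccos(0.50801) = 59.469°.
sin r = sin 59.469°/1.332 = 0.64666; r = 40.290°.
D_min = 2·59.469° − 4·40.290° + 180° = 137.776°.
Rainbow angle = 180° − D_min = 42.224°.

42.2°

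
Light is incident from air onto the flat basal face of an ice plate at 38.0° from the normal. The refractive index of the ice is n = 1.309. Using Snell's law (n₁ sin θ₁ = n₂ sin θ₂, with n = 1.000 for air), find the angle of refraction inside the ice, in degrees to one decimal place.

28.1°

Snell: sin θ_r = sin θ_i / n = sin 38.0° / 1.309 = 0.6157 / 1.309 = 0.4703.
θ_r = arcsin(0.4703) = 28.06°.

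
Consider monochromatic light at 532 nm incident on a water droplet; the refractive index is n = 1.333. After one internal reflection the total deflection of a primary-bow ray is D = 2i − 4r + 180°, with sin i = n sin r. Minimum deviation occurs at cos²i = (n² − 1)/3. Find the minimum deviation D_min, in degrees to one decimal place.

137.9°

cos²i = (1.77689 − 1)/3 = 0.25896; i = arccos(0.50888) = 59.410°.
sin r = sin 59.410°/1.333 = 0.64579; r = 40.225°.
D_min = 2·59.410° − 4·40.225° + 180° = 137.922°.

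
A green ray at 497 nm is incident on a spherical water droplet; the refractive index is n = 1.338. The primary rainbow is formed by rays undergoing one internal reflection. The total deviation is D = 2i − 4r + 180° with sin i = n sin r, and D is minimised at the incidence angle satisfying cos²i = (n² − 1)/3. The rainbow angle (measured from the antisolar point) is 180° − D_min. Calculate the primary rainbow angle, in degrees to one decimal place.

cos²i = (1.79024 − 1)/3 = 0.26341; i = arccos(0.51324) = 59.120°.
sin r = sin 59.120°/1.338 = 0.64144; r = 39.899°.
D_min = 2·59.120° − 4·39.899° + 180° = 138.643°.
Rainbow angle = 180° − D_min = 41.357°.

41.4°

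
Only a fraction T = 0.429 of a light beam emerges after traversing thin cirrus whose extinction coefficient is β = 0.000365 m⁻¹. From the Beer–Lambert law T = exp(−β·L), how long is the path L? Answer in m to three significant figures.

Beer–Lambert: T = exp(−βL) ⇒ L = −ln(T)/β = −ln(0.429)/0.000365 = 0.8463/0.000365 = 2319 m.

2320 m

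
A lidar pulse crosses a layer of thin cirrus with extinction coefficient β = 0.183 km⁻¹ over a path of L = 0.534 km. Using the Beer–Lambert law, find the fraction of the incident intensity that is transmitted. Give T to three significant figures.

0.907

τ = β·L = 0.183 × 0.534 = 0.0977.
T = exp(−0.0977) = 0.9069.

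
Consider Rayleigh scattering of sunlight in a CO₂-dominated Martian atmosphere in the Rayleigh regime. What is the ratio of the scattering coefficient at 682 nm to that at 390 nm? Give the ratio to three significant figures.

0.107

Rayleigh scattering ∝ λ⁻⁴, so the ratio of coefficients is the inverse fourth power of the wavelength ratio.
σ(682)/σ(390) = (390/682)⁴ = (0.5718)⁴ = 0.1069.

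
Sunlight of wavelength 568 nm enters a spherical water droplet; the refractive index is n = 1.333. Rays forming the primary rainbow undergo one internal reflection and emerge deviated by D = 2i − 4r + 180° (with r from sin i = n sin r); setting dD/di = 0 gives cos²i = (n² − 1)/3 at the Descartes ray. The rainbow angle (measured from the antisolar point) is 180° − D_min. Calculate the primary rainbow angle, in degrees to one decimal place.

42.1°

cos²i = (1.77689 − 1)/3 = 0.25896; i = arccos(0.50888) = 59.410°.
sin r = sin 59.410°/1.333 = 0.64579; r = 40.225°.
D_min = 2·59.410° − 4·40.225° + 180° = 137.922°.
Rainbow angle = 180° − D_min = 42.078°.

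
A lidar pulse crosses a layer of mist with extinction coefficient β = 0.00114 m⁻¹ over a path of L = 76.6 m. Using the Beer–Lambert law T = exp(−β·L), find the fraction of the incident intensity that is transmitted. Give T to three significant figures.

τ = β·L = 0.00114 × 76.6 = 0.0873.
T = exp(−0.0873) = 0.9164.

0.916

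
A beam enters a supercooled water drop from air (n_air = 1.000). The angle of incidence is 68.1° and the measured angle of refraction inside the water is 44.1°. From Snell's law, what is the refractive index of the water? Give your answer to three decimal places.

n = sin θ_i / sin θ_r = sin 68.1° / sin 44.1° = 0.9278 / 0.6959 = 1.3333.

1.333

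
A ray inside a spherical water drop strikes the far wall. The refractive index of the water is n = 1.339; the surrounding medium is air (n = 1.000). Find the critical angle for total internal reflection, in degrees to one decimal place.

sin θ_c = n_air / n = 1.000 / 1.339 = 0.7468.
θ_c = arcsin(0.7468) = 48.32°.

48.3°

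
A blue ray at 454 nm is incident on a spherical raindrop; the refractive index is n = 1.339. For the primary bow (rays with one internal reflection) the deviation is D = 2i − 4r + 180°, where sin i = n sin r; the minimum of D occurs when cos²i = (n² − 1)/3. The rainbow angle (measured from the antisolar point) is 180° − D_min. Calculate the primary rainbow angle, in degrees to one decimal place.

cos²i = (1.79292 − 1)/3 = 0.26431; i = arccos(0.51411) = 59.062°.
sin r = sin 59.062°/1.339 = 0.64057; r = 39.834°.
D_min = 2·59.062° − 4·39.834° + 180° = 138.786°.
Rainbow angle = 180° − D_min = 41.214°.

41.2°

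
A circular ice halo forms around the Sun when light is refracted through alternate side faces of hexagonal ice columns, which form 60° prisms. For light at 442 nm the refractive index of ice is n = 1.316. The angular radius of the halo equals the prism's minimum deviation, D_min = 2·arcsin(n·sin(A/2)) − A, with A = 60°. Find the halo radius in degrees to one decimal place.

n·sin(A/2) = 1.316 × sin 30° = 1.316 × 0.5000 = 0.6580.
D_min = 2·arcsin(0.6580) − 60° = 2 × 41.148° − 60° = 22.295°.

22.3°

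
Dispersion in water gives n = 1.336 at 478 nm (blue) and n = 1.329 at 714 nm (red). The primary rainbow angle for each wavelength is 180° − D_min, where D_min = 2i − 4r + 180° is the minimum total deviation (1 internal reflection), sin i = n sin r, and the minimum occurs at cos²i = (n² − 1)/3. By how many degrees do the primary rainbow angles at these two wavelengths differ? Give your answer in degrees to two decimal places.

1.02°

At 478 nm (n = 1.336): cos²i = 0.26163 → i = 59.236°, r = 40.029°, D_min = 138.356°, rainbow angle = 41.644°.
At 714 nm (n = 1.329): cos²i = 0.25541 → i = 59.643°, r = 40.487°, D_min = 137.337°, rainbow angle = 42.663°.
Angular width = |41.644° − 42.663°| = 1.020°.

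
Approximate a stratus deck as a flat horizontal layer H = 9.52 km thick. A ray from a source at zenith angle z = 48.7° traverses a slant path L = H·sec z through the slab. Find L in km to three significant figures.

14.4 km

sec z = 1/cos 48.7° = 1.5151.
L = 9.52 × 1.5151 = 14.424 km.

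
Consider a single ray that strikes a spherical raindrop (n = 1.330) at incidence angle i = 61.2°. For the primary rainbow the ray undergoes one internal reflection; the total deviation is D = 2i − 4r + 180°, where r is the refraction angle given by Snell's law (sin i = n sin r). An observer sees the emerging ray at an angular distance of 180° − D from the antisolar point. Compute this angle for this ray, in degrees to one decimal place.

42.5°

sin r = sin 61.2° / 1.330 = 0.8763/1.330 = 0.6589; r = 41.21°.
D = 2·61.2° − 4·41.21° + 180° = 122.40° − 164.86° + 180° = 137.54°.
Angle from antisolar point = 180° − D = 42.46°.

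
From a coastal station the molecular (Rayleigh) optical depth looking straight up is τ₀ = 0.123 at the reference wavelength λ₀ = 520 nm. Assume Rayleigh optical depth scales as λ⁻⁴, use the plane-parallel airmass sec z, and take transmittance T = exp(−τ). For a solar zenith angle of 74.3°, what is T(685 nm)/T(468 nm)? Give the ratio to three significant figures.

1.72

Airmass: sec 74.3° = 3.6955.
τ(685 nm) = 0.123 × (520/685)⁴ × 3.6955 = 0.123 × 0.3321 × 3.6955 = 0.1509.
τ(468 nm) = 0.123 × (520/468)⁴ × 3.6955 = 0.123 × 1.5242 × 3.6955 = 0.6928.
T(685)/T(468) = exp(τ_B − τ_A) = exp(0.5418) = 1.7192.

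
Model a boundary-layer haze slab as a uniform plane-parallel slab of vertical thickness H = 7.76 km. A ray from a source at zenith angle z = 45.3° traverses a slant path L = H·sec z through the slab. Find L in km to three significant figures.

11.0 km

sec z = 1/cos 45.3° = 1.4217.
L = 7.76 × 1.4217 = 11.032 km.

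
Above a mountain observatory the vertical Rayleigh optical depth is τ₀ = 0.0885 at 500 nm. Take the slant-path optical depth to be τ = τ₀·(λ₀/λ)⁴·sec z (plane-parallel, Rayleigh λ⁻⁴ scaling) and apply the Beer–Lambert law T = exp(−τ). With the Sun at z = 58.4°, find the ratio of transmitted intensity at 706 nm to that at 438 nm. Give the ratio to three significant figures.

Airmass: sec 58.4° = 1.9084.
τ(706 nm) = 0.0885 × (500/706)⁴ × 1.9084 = 0.0885 × 0.2516 × 1.9084 = 0.0425.
τ(438 nm) = 0.0885 × (500/438)⁴ × 1.9084 = 0.0885 × 1.6982 × 1.9084 = 0.2868.
T(706)/T(438) = exp(τ_B − τ_A) = exp(0.2443) = 1.2768.

1.28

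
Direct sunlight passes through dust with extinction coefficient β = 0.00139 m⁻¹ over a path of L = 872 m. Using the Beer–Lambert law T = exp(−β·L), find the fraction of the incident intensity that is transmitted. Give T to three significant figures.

0.298

τ = β·L = 0.00139 × 872 = 1.2121.
T = exp(−1.2121) = 0.2976.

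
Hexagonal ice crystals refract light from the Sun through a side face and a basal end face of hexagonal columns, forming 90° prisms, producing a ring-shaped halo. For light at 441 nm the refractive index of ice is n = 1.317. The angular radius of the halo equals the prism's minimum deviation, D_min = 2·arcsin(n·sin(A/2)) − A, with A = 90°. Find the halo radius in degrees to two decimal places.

n·sin(A/2) = 1.317 × sin 45° = 1.317 × 0.7071 = 0.9313.
D_min = 2·arcsin(0.9313) − 90° = 2 × 68.632° − 90° = 47.264°.

47.26°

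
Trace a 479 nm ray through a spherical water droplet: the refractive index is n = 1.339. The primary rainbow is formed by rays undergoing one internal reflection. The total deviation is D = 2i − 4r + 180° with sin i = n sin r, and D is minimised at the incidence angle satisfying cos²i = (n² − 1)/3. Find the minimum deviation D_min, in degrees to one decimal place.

cos²i = (1.79292 − 1)/3 = 0.26431; i = arccos(0.51411) = 59.062°.
sin r = sin 59.062°/1.339 = 0.64057; r = 39.834°.
D_min = 2·59.062° − 4·39.834° + 180° = 138.786°.

138.8°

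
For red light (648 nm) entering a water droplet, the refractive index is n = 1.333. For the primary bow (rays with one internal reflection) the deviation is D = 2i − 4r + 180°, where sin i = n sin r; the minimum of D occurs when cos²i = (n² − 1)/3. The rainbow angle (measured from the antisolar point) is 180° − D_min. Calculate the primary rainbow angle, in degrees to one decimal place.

cos²i = (1.77689 − 1)/3 = 0.25896; i = arccos(0.50888) = 59.410°.
sin r = sin 59.410°/1.333 = 0.64579; r = 40.225°.
D_min = 2·59.410° − 4·40.225° + 180° = 137.922°.
Rainbow angle = 180° − D_min = 42.078°.

42.1°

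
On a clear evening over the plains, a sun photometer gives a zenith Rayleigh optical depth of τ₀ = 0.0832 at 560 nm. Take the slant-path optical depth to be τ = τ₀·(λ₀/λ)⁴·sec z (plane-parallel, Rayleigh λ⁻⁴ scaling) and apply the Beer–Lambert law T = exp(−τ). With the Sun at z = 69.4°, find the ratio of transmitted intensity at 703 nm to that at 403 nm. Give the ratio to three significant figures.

2.20

Airmass: sec 69.4° = 2.8422.
τ(703 nm) = 0.0832 × (560/703)⁴ × 2.8422 = 0.0832 × 0.4027 × 2.8422 = 0.0952.
τ(403 nm) = 0.0832 × (560/403)⁴ × 2.8422 = 0.0832 × 3.7285 × 2.8422 = 0.8817.
T(703)/T(403) = exp(τ_B − τ_A) = exp(0.7865) = 2.1956.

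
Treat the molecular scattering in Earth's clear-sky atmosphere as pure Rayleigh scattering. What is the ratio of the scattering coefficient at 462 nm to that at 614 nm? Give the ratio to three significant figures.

Rayleigh scattering ∝ λ⁻⁴, so the ratio of coefficients is the inverse fourth power of the wavelength ratio.
σ(462)/σ(614) = (614/462)⁴ = (1.3290)⁴ = 3.12.

3.12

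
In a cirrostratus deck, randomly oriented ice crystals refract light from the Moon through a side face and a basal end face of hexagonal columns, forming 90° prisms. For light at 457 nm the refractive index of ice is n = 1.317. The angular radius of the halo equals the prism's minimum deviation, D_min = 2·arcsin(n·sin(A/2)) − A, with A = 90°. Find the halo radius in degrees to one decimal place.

n·sin(A/2) = 1.317 × sin 45° = 1.317 × 0.7071 = 0.9313.
D_min = 2·arcsin(0.9313) − 90° = 2 × 68.632° − 90° = 47.264°.

47.3°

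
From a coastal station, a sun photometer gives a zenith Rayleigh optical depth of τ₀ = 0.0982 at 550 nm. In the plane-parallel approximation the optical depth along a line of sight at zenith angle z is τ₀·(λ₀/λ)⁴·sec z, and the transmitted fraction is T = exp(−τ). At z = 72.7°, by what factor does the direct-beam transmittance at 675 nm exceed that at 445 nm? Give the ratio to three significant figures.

1.87

Airmass: sec 72.7° = 3.3628.
τ(675 nm) = 0.0982 × (550/675)⁴ × 3.3628 = 0.0982 × 0.4408 × 3.3628 = 0.1456.
τ(445 nm) = 0.0982 × (550/445)⁴ × 3.3628 = 0.0982 × 2.3335 × 3.3628 = 0.7706.
T(675)/T(445) = exp(τ_B − τ_A) = exp(0.6250) = 1.8683.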